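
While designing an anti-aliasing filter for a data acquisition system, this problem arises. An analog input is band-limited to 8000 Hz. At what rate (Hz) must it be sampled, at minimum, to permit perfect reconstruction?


The Nyquist rate is twice the maximum frequency component.
fs_min = 2 * fmax
      = 2 * 8000
      = 16000 Hz

16000


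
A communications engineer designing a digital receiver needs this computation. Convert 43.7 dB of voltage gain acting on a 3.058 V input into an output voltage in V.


Output voltage from dB gain:
V_out = V_in * 10^(gain_dB / 20)
      = 3.058 * 10^(43.7 / 20)
      = 3.058 * 153.108746
      = 468.2065 V

468.2065 V


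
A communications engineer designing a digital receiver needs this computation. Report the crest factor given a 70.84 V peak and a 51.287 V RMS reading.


Crest factor is the ratio of peak to RMS:
CF = V_peak / V_rms
   = 70.84 / 51.287
   = 1.3812

1.3812


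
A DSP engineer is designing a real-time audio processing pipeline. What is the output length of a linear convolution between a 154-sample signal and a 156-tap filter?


Linear convolution output length:
L = N + M - 1
  = 154 + 156 - 1
  = 309 samples

309


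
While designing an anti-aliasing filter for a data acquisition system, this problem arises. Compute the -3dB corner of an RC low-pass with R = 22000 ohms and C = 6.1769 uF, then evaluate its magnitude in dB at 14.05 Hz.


Step 1 — cutoff frequency:
fc = 1 / (2*pi*R*C)
C = 6.1769 uF = 6.1769e-06 F
fc = 1 / (2*pi*22000*6.1769e-06)
   = 1.17119 Hz

Step 2 — magnitude at f = 14.05 Hz:
|H(f)| = 1 / sqrt(1 + (f/fc)^2)
f/fc = 14.05 / 1.17119 = 11.996346
|H| = 1 / sqrt(1 + 143.912317) = 0.0830706
|H|_dB = 20*log10(0.0830706) = -21.61 dB

fc = 1.17119 Hz; |H(14.05 Hz)| = -21.61 dB


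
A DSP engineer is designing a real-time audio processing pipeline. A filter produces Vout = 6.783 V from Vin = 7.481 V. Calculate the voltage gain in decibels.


Voltage gain in dB:
G = 20 * log10(Vout / Vin)
  = 20 * log10(6.783 / 7.481)
  = 20 * log10(0.906697)
  = 20 * -0.042538
  = -0.85 dB

-0.85 dB


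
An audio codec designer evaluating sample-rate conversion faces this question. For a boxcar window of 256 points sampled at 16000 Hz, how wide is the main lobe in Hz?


Main lobe width for a rectangular window:
Width = 2 * fs / N
      = 2 * 16000 / 256
      = 32000 / 256
      = 125.0 Hz

125.0 Hz


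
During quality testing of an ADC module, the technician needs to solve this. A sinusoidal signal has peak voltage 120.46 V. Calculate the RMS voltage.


RMS voltage for a sinusoidal waveform:
V_rms = V_peak / sqrt(2)
      = 120.46 / 1.414214
      = 85.178 V

85.178 V


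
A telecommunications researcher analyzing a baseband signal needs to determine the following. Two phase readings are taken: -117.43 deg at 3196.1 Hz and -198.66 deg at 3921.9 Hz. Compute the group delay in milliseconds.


Group delay from phase difference:
tau = -d(phi)/d(omega)
d(phi) = -81.23 deg = -1.417731 rad
d(omega) = 2*pi*(3921.9 - 3196.1) = 4560.3359 rad/s
tau = -(-1.417731) / 4560.3359
    = 0.3109 ms

0.3109 ms


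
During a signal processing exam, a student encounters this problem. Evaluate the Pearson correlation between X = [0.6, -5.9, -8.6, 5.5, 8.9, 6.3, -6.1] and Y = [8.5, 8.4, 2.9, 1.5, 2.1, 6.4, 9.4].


Pearson correlation coefficient (population):
r = cov(X,Y) / (std(X) * std(Y))
Mean X = 0.1, Mean Y = 5.6
Cov(X,Y) = -9.057143
Std(X) = 6.496373, Std(Y) = 3.109433
r = -0.4484

-0.4484


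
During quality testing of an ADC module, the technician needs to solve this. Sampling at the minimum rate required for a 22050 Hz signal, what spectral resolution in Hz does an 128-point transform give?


Step 1 — Nyquist sampling rate:
fs = 2 * fmax = 2 * 22050 = 44100 Hz

Step 2 — DFT bin spacing:
df = fs / N = 44100 / 128 = 344.5312 Hz

344.5312 Hz


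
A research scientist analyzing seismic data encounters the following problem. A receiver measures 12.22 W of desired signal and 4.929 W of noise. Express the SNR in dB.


SNR in decibels:
SNR = 10 * log10(Ps / Pn)
    = 10 * log10(12.22 / 4.929)
    = 10 * log10(2.4792)
    = 10 * 0.3943
    = 3.94 dB

3.94 dB


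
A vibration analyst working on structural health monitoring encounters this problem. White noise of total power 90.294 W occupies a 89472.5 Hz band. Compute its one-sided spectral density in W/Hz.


Power spectral density:
PSD = P / BW
    = 90.294 / 89472.5
    = 0.00100918 W/Hz

0.00100918 W/Hz


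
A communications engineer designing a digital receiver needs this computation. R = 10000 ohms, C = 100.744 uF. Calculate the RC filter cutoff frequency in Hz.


Cutoff frequency of a first-order RC filter:
fc = 1 / (2 * pi * R * C)
C = 100.744 uF = 0.000100744 F
fc = 1 / (2 * pi * 10000 * 0.000100744)
   = 1 / 6.329932205865
   = 0.15798 Hz

0.15798 Hz


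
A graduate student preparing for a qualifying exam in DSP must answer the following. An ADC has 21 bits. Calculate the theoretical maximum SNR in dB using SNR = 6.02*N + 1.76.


Theoretical SNR for a full-scale sinusoid:
SNR = 6.02 * N + 1.76
    = 6.02 * 21 + 1.76
    = 126.42 + 1.76
    = 128.18 dB

128.18 dB


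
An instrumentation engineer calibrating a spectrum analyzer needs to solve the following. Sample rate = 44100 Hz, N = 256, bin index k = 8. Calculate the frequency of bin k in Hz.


Frequency of DFT bin k:
f_k = k * fs / N
    = 8 * 44100 / 256
    = 352800 / 256
    = 1378.125 Hz

1378.125 Hz


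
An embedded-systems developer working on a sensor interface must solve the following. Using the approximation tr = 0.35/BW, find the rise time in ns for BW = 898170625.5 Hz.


Rise time from bandwidth relationship:
tr = 0.35 / BW
   = 0.35 / 898170625.5
   = 3.896809694e-10 s
   = 0.3897 ns

0.3897 ns


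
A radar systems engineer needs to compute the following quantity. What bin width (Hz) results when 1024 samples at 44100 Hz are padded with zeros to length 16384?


Frequency resolution after zero-padding:
N_padded = 1024 * 16 = 16384
df = fs / N_padded
   = 44100 / 16384
   = 2.6917 Hz

2.6917 Hz


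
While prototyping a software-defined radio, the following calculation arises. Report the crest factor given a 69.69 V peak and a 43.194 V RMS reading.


Crest factor is the ratio of peak to RMS:
CF = V_peak / V_rms
   = 69.69 / 43.194
   = 1.6134

1.6134


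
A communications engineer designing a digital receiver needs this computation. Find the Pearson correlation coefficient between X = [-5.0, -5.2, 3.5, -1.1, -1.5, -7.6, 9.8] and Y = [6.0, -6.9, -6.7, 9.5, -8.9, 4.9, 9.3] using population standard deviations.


Pearson correlation coefficient (population):
r = cov(X,Y) / (std(X) * std(Y))
Mean X = -1.0143, Mean Y = 1.0286
Cov(X,Y) = 6.647551
Std(X) = 5.533645, Std(Y) = 7.569245
r = 0.1587

0.1587


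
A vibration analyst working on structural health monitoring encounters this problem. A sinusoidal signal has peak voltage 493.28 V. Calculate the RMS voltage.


RMS voltage for a sinusoidal waveform:
V_rms = V_peak / sqrt(2)
      = 493.28 / 1.414214
      = 348.802 V

348.802 V


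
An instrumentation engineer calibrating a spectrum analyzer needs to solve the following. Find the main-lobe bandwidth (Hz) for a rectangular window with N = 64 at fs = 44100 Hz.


Main lobe width for a rectangular window:
Width = 2 * fs / N
      = 2 * 44100 / 64
      = 88200 / 64
      = 1378.125 Hz

1378.125 Hz


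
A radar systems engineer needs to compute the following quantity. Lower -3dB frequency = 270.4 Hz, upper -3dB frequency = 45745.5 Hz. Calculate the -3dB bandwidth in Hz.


Bandwidth is the difference of -3dB frequencies:
BW = f_high - f_low
   = 45745.5 - 270.4
   = 45475.1 Hz

45475.1 Hz


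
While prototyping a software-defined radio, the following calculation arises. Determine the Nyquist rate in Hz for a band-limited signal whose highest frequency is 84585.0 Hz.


The Nyquist rate is twice the maximum frequency component.
fs_min = 2 * fmax
      = 2 * 84585.0
      = 169170.0 Hz

169170.0


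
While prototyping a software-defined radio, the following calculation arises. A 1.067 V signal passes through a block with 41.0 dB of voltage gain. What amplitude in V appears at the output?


Output voltage from dB gain:
V_out = V_in * 10^(gain_dB / 20)
      = 1.067 * 10^(41.0 / 20)
      = 1.067 * 112.201845
      = 119.7194 V

119.7194 V


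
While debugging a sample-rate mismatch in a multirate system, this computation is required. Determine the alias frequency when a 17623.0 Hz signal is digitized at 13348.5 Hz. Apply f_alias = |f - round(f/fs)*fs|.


Compute the nearest integer multiple of fs to the signal:
n = round(17623.0 / 13348.5) = 1
f_alias = |17623.0 - 1 * 13348.5|
        = |17623.0 - 13348.5|
        = 4274.5 Hz

4274.5


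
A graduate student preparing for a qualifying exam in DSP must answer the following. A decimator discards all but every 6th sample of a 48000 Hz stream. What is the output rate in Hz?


Decimation reduces the sample rate:
fs_out = fs_in / M
       = 48000 / 6
       = 8000.0 Hz

8000.0 Hz


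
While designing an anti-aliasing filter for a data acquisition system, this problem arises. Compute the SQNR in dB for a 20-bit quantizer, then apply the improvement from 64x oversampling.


Step 1 — baseline SQNR at Nyquist:
SQNR_base = 6.02*N + 1.76
          = 6.02*20 + 1.76
          = 122.16 dB

Step 2 — oversampling processing gain:
G = 10*log10(OSR) = 10*log10(64) = 18.06 dB

Step 3 — total:
SQNR_total = 122.16 + 18.06 = 140.22 dB

Base SQNR = 122.16 dB; oversampled SQNR = 140.22 dB


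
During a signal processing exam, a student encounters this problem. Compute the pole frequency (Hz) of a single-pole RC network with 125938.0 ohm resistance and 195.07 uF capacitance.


Cutoff frequency of a first-order RC filter:
fc = 1 / (2 * pi * R * C)
C = 195.07 uF = 0.00019507 F
fc = 1 / (2 * pi * 125938.0 * 0.00019507)
   = 1 / 154.35728971242
   = 0.006478 Hz

0.006478 Hz


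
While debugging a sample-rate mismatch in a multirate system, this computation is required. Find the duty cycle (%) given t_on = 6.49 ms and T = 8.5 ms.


Duty cycle as a percentage:
DC = (t_on / T) * 100
   = (6.49 / 8.5) * 100
   = 0.763529 * 100
   = 76.35 %

76.35 %


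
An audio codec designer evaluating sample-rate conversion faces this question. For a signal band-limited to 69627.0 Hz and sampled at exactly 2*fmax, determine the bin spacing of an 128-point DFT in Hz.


Step 1 — Nyquist sampling rate:
fs = 2 * fmax = 2 * 69627.0 = 139254.0 Hz

Step 2 — DFT bin spacing:
df = fs / N = 139254.0 / 128 = 1087.9219 Hz

1087.9219 Hz


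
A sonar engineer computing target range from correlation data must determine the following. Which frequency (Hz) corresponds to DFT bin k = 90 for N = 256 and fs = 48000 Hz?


Frequency of DFT bin k:
f_k = k * fs / N
    = 90 * 48000 / 256
    = 4320000 / 256
    = 16875.0 Hz

16875.0 Hz


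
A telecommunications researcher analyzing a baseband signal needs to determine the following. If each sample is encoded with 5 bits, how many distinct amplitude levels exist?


Number of quantization levels = 2^N
= 2^5
= 32

32


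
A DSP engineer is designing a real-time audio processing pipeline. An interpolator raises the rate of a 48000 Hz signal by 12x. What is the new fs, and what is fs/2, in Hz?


Step 1 — output sample rate after interpolation by L:
fs_out = L * fs_in = 12 * 48000 = 576000 Hz

Step 2 — Nyquist frequency of the output stream:
f_Nyq = fs_out / 2 = 576000 / 2 = 288000.0 Hz

fs_out = 576000 Hz; f_Nyquist = 288000.0 Hz


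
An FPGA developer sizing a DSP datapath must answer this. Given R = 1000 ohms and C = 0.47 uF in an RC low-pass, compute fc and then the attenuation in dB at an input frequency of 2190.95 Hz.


Step 1 — cutoff frequency:
fc = 1 / (2*pi*R*C)
C = 0.47 uF = 4.7e-07 F
fc = 1 / (2*pi*1000*4.7e-07)
   = 338.628 Hz

Step 2 — magnitude at f = 2190.95 Hz:
|H(f)| = 1 / sqrt(1 + (f/fc)^2)
f/fc = 2190.95 / 338.628 = 6.470079
|H| = 1 / sqrt(1 + 41.861922) = 0.152744
|H|_dB = 20*log10(0.152744) = -16.32 dB

fc = 338.628 Hz; |H(2190.95 Hz)| = -16.32 dB


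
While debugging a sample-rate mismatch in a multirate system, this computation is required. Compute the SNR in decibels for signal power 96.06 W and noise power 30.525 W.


SNR in decibels:
SNR = 10 * log10(Ps / Pn)
    = 10 * log10(96.06 / 30.525)
    = 10 * log10(3.1469)
    = 10 * 0.4979
    = 4.98 dB

4.98 dB


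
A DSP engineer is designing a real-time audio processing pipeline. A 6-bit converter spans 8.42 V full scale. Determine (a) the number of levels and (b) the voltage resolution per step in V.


Step 1 — number of quantization levels:
L = 2^N = 2^6 = 64

Step 2 — LSB step size:
delta = Vfs / L
      = 8.42 / 64
      = 0.1315625 V

Levels = 64; step size = 0.1315625 V


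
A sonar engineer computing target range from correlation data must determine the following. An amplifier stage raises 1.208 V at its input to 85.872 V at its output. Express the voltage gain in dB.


Voltage gain in dB:
G = 20 * log10(Vout / Vin)
  = 20 * log10(85.872 / 1.208)
  = 20 * log10(71.086093)
  = 20 * 1.851785
  = 37.04 dB

37.04 dB


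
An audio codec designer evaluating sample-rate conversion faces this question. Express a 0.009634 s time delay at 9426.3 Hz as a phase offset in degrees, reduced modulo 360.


Phase shift from frequency and time delay:
phi = 360 * f * t_delay
    = 360 * 9426.3 * 0.009634
    = 32692.67 degrees
    mod 360 = 292.67 degrees

292.67 degrees


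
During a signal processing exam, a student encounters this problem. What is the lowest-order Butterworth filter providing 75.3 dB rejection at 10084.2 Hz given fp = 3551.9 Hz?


Butterworth filter order formula:
n = log10(10^(A/10) - 1) / (2 * log10(f_stop/f_pass))
10^(75.3/10) - 1 = 33884414.6139
f_stop/f_pass = 10084.2 / 3551.9 = 2.8391
n = 8.3079 -> ceil = 9

9


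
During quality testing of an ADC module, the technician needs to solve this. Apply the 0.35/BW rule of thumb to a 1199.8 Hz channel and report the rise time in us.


Rise time from bandwidth relationship:
tr = 0.35 / BW
   = 0.35 / 1199.8
   = 0.0002917152859 s
   = 291.7153 us

291.7153 us


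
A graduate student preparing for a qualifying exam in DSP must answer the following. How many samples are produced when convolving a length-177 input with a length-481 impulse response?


Linear convolution output length:
L = N + M - 1
  = 177 + 481 - 1
  = 657 samples

657


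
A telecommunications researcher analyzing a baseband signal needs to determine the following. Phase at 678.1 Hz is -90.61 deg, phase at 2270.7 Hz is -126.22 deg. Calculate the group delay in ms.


Group delay from phase difference:
tau = -d(phi)/d(omega)
d(phi) = -35.61 deg = -0.621512 rad
d(omega) = 2*pi*(2270.7 - 678.1) = 10006.6009 rad/s
tau = -(-0.621512) / 10006.6009
    = 0.0621 ms

0.0621 ms


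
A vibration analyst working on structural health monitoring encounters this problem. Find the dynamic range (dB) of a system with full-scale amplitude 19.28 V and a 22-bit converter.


Dynamic range from full-scale to LSB:
V_min = V_max / 2^bits = 19.28 / 2^22
DR = 20 * log10(V_max / V_min)
   = 20 * log10(2^22)
   = 20 * 22 * log10(2)
   = 132.45 dB

132.45 dB


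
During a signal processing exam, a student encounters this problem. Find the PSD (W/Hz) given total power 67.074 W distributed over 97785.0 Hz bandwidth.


Power spectral density:
PSD = P / BW
    = 67.074 / 97785.0
    = 0.00068593 W/Hz

0.00068593 W/Hz


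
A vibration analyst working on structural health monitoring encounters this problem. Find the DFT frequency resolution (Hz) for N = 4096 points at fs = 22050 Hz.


DFT frequency resolution:
df = fs / N
   = 22050 / 4096
   = 5.3833 Hz

5.3833 Hz


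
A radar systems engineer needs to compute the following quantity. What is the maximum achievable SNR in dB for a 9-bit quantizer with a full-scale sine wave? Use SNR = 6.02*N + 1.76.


Theoretical SNR for a full-scale sinusoid:
SNR = 6.02 * N + 1.76
    = 6.02 * 9 + 1.76
    = 54.18 + 1.76
    = 55.94 dB

55.94 dB


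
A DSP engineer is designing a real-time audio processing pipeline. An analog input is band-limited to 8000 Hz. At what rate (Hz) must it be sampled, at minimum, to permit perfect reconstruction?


The Nyquist rate is twice the maximum frequency component.
fs_min = 2 * fmax
      = 2 * 8000
      = 16000 Hz

16000


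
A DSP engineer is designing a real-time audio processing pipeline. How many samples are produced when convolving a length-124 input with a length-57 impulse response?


Linear convolution output length:
L = N + M - 1
  = 124 + 57 - 1
  = 180 samples

180


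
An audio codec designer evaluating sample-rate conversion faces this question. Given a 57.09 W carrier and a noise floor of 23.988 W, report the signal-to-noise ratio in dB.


SNR in decibels:
SNR = 10 * log10(Ps / Pn)
    = 10 * log10(57.09 / 23.988)
    = 10 * log10(2.3799)
    = 10 * 0.3766
    = 3.77 dB

3.77 dB


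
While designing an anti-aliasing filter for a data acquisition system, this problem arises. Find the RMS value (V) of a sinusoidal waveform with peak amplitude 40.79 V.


RMS voltage for a sinusoidal waveform:
V_rms = V_peak / sqrt(2)
      = 40.79 / 1.414214
      = 28.843 V

28.843 V


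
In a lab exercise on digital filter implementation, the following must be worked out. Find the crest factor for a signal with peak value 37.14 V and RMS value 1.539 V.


Crest factor is the ratio of peak to RMS:
CF = V_peak / V_rms
   = 37.14 / 1.539
   = 24.1326

24.1326


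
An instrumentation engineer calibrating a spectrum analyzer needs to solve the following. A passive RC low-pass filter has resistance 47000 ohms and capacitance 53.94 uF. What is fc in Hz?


Cutoff frequency of a first-order RC filter:
fc = 1 / (2 * pi * R * C)
C = 53.94 uF = 5.394e-05 F
fc = 1 / (2 * pi * 47000 * 5.394e-05)
   = 1 / 15.929005727056
   = 0.062779 Hz

0.062779 Hz


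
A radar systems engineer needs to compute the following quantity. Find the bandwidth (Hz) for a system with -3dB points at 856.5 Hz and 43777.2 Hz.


Bandwidth is the difference of -3dB frequencies:
BW = f_high - f_low
   = 43777.2 - 856.5
   = 42920.7 Hz

42920.7 Hz


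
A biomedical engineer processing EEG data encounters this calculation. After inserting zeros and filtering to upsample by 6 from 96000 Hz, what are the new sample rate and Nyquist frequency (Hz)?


Step 1 — output sample rate after interpolation by L:
fs_out = L * fs_in = 6 * 96000 = 576000 Hz

Step 2 — Nyquist frequency of the output stream:
f_Nyq = fs_out / 2 = 576000 / 2 = 288000.0 Hz

fs_out = 576000 Hz; f_Nyquist = 288000.0 Hz


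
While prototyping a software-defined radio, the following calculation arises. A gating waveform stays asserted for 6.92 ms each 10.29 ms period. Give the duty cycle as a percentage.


Duty cycle as a percentage:
DC = (t_on / T) * 100
   = (6.92 / 10.29) * 100
   = 0.672498 * 100
   = 67.25 %

67.25 %


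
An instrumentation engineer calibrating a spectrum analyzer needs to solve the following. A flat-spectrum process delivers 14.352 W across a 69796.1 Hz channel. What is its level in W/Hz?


Power spectral density:
PSD = P / BW
    = 14.352 / 69796.1
    = 0.00020563 W/Hz

0.00020563 W/Hz


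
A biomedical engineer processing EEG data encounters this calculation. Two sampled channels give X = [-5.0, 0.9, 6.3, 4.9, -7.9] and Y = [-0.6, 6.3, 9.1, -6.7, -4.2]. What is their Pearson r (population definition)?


Pearson correlation coefficient (population):
r = cov(X,Y) / (std(X) * std(Y))
Mean X = -0.16, Mean Y = 0.78
Cov(X,Y) = 13.3948
Std(X) = 5.509846, Std(Y) = 6.039007
r = 0.4026

0.4026


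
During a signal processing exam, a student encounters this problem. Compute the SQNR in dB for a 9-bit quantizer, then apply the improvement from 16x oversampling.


Step 1 — baseline SQNR at Nyquist:
SQNR_base = 6.02*N + 1.76
          = 6.02*9 + 1.76
          = 55.94 dB

Step 2 — oversampling processing gain:
G = 10*log10(OSR) = 10*log10(16) = 12.04 dB

Step 3 — total:
SQNR_total = 55.94 + 12.04 = 67.98 dB

Base SQNR = 55.94 dB; oversampled SQNR = 67.98 dB


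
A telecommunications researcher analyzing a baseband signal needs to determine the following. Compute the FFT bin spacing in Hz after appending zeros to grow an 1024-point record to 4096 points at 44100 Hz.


Frequency resolution after zero-padding:
N_padded = 1024 * 4 = 4096
df = fs / N_padded
   = 44100 / 4096
   = 10.7666 Hz

10.7666 Hz


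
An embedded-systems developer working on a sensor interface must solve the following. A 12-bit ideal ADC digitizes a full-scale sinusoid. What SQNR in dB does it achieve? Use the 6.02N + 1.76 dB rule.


Theoretical SNR for a full-scale sinusoid:
SNR = 6.02 * N + 1.76
    = 6.02 * 12 + 1.76
    = 72.24 + 1.76
    = 74.0 dB

74.0 dB


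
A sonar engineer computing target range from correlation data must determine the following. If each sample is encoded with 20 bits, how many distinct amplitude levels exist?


Number of quantization levels = 2^N
= 2^20
= 1048576

1048576


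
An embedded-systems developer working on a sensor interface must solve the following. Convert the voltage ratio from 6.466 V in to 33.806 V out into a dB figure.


Voltage gain in dB:
G = 20 * log10(Vout / Vin)
  = 20 * log10(33.806 / 6.466)
  = 20 * log10(5.228271)
  = 20 * 0.718358
  = 14.37 dB

14.37 dB


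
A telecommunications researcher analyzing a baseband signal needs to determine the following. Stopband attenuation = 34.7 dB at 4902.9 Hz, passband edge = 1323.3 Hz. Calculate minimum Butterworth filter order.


Butterworth filter order formula:
n = log10(10^(A/10) - 1) / (2 * log10(f_stop/f_pass))
10^(34.7/10) - 1 = 2950.2092
f_stop/f_pass = 4902.9 / 1323.3 = 3.7051
n = 3.0502 -> ceil = 4

4


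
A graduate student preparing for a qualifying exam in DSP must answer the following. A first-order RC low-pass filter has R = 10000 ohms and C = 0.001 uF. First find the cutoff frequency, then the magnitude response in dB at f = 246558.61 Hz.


Step 1 — cutoff frequency:
fc = 1 / (2*pi*R*C)
C = 0.001 uF = 1e-09 F
fc = 1 / (2*pi*10000*1e-09)
   = 15915.494 Hz

Step 2 — magnitude at f = 246558.61 Hz:
|H(f)| = 1 / sqrt(1 + (f/fc)^2)
f/fc = 246558.61 / 15915.494 = 15.491735
|H| = 1 / sqrt(1 + 239.993853) = 0.0644165
|H|_dB = 20*log10(0.0644165) = -23.82 dB

fc = 15915.494 Hz; |H(246558.61 Hz)| = -23.82 dB


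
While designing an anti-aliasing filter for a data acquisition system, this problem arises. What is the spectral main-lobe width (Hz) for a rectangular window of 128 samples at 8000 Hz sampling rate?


Main lobe width for a rectangular window:
Width = 2 * fs / N
      = 2 * 8000 / 128
      = 16000 / 128
      = 125.0 Hz

125.0 Hz


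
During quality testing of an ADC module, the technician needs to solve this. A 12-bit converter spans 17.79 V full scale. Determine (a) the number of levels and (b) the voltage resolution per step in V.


Step 1 — number of quantization levels:
L = 2^N = 2^12 = 4096

Step 2 — LSB step size:
delta = Vfs / L
      = 17.79 / 4096
      = 0.00434326 V

Levels = 4096; step size = 0.00434326 V


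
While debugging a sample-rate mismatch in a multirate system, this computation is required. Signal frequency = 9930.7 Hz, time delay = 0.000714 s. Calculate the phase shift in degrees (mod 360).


Phase shift from frequency and time delay:
phi = 360 * f * t_delay
    = 360 * 9930.7 * 0.000714
    = 2552.59 degrees
    mod 360 = 32.59 degrees

32.59 degrees


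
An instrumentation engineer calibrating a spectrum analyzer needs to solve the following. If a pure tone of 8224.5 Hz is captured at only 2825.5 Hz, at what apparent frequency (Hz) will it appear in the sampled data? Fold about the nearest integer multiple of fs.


Compute the nearest integer multiple of fs to the signal:
n = round(8224.5 / 2825.5) = 3
f_alias = |8224.5 - 3 * 2825.5|
        = |8224.5 - 8476.5|
        = 252.0 Hz

252.0


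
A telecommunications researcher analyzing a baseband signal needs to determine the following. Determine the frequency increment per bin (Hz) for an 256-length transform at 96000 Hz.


DFT frequency resolution:
df = fs / N
   = 96000 / 256
   = 375.0 Hz

375.0 Hz


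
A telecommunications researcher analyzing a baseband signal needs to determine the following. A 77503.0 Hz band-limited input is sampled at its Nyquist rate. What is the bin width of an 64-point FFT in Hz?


Step 1 — Nyquist sampling rate:
fs = 2 * fmax = 2 * 77503.0 = 155006.0 Hz

Step 2 — DFT bin spacing:
df = fs / N = 155006.0 / 64 = 2421.9688 Hz

2421.9688 Hz


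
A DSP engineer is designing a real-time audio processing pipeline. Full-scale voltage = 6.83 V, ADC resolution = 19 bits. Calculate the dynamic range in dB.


Dynamic range from full-scale to LSB:
V_min = V_max / 2^bits = 6.83 / 2^19
DR = 20 * log10(V_max / V_min)
   = 20 * log10(2^19)
   = 20 * 19 * log10(2)
   = 114.39 dB

114.39 dB


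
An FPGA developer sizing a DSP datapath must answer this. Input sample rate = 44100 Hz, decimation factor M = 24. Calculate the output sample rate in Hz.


Decimation reduces the sample rate:
fs_out = fs_in / M
       = 44100 / 24
       = 1837.5 Hz

1837.5 Hz


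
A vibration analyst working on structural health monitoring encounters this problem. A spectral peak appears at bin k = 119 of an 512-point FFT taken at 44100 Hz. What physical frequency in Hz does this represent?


Frequency of DFT bin k:
f_k = k * fs / N
    = 119 * 44100 / 512
    = 5247900 / 512
    = 10249.805 Hz

10249.805 Hz


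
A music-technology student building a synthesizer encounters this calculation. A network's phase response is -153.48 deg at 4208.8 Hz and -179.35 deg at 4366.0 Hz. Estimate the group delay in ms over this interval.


Group delay from phase difference:
tau = -d(phi)/d(omega)
d(phi) = -25.87 deg = -0.451517 rad
d(omega) = 2*pi*(4366.0 - 4208.8) = 987.7167 rad/s
tau = -(-0.451517) / 987.7167
    = 0.4571 ms

0.4571 ms


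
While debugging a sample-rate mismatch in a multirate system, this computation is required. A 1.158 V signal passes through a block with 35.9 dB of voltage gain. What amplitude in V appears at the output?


Output voltage from dB gain:
V_out = V_in * 10^(gain_dB / 20)
      = 1.158 * 10^(35.9 / 20)
      = 1.158 * 62.373484
      = 72.2285 V

72.2285 V


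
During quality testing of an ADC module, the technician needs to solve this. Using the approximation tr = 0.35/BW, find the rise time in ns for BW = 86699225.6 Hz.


Rise time from bandwidth relationship:
tr = 0.35 / BW
   = 0.35 / 86699225.6
   = 4.036944939e-09 s
   = 4.0369 ns

4.0369 ns


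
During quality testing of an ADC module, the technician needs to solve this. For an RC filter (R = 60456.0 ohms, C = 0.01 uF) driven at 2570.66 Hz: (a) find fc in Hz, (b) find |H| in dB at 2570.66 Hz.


Step 1 — cutoff frequency:
fc = 1 / (2*pi*R*C)
C = 0.01 uF = 1e-08 F
fc = 1 / (2*pi*60456.0*1e-08)
   = 263.257 Hz

Step 2 — magnitude at f = 2570.66 Hz:
|H(f)| = 1 / sqrt(1 + (f/fc)^2)
f/fc = 2570.66 / 263.257 = 9.764831
|H| = 1 / sqrt(1 + 95.351924) = 0.1018755
|H|_dB = 20*log10(0.1018755) = -19.84 dB

fc = 263.257 Hz; |H(2570.66 Hz)| = -19.84 dB


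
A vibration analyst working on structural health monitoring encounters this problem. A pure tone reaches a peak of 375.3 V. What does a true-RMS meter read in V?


RMS voltage for a sinusoidal waveform:
V_rms = V_peak / sqrt(2)
      = 375.3 / 1.414214
      = 265.377 V

265.377 V


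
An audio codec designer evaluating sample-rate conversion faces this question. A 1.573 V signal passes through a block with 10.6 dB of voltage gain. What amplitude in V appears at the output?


Output voltage from dB gain:
V_out = V_in * 10^(gain_dB / 20)
      = 1.573 * 10^(10.6 / 20)
      = 1.573 * 3.388442
      = 5.33 V

5.33 V


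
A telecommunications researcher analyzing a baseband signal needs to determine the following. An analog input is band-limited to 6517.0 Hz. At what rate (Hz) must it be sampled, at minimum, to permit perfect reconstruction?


The Nyquist rate is twice the maximum frequency component.
fs_min = 2 * fmax
      = 2 * 6517.0
      = 13034.0 Hz

13034.0


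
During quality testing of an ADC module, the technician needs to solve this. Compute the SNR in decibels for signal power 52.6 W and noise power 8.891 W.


SNR in decibels:
SNR = 10 * log10(Ps / Pn)
    = 10 * log10(52.6 / 8.891)
    = 10 * log10(5.9161)
    = 10 * 0.772
    = 7.72 dB

7.72 dB


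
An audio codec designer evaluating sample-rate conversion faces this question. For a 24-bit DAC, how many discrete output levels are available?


Number of quantization levels = 2^N
= 2^24
= 16777216

16777216


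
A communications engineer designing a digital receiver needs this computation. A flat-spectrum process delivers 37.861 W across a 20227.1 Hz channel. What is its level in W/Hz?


Power spectral density:
PSD = P / BW
    = 37.861 / 20227.1
    = 0.0018718 W/Hz

0.0018718 W/Hz


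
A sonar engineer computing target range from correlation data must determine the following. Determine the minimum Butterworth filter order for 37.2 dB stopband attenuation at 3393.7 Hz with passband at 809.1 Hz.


Butterworth filter order formula:
n = log10(10^(A/10) - 1) / (2 * log10(f_stop/f_pass))
10^(37.2/10) - 1 = 5247.0746
f_stop/f_pass = 3393.7 / 809.1 = 4.1944
n = 2.9871 -> ceil = 3

3


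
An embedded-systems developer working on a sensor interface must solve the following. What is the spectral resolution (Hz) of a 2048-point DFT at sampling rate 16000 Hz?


DFT frequency resolution:
df = fs / N
   = 16000 / 2048
   = 7.8125 Hz

7.8125 Hz


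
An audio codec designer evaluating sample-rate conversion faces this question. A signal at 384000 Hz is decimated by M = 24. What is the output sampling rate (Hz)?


Decimation reduces the sample rate:
fs_out = fs_in / M
       = 384000 / 24
       = 16000.0 Hz

16000.0 Hz


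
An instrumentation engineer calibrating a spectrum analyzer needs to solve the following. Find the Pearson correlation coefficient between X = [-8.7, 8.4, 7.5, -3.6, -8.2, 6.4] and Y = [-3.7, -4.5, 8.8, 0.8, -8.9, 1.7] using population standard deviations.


Pearson correlation coefficient (population):
r = cov(X,Y) / (std(X) * std(Y))
Mean X = 0.3, Mean Y = -0.9667
Cov(X,Y) = 23.851667
Std(X) = 7.338483, Std(Y) = 5.605255
r = 0.5799

0.5799


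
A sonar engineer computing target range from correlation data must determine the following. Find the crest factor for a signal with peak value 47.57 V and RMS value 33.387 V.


Crest factor is the ratio of peak to RMS:
CF = V_peak / V_rms
   = 47.57 / 33.387
   = 1.4248

1.4248


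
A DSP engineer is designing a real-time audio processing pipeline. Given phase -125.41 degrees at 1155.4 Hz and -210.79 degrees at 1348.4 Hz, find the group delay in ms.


Group delay from phase difference:
tau = -d(phi)/d(omega)
d(phi) = -85.38 deg = -1.490162 rad
d(omega) = 2*pi*(1348.4 - 1155.4) = 1212.6548 rad/s
tau = -(-1.490162) / 1212.6548
    = 1.2288 ms

1.2288 ms


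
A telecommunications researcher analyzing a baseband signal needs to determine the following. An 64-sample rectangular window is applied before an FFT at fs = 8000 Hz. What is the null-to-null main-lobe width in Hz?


Main lobe width for a rectangular window:
Width = 2 * fs / N
      = 2 * 8000 / 64
      = 16000 / 64
      = 250.0 Hz

250.0 Hz


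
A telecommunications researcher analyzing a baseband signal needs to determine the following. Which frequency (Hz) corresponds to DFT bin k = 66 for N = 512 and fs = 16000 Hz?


Frequency of DFT bin k:
f_k = k * fs / N
    = 66 * 16000 / 512
    = 1056000 / 512
    = 2062.5 Hz

2062.5 Hz


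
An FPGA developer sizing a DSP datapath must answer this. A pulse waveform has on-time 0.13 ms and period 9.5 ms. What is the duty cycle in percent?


Duty cycle as a percentage:
DC = (t_on / T) * 100
   = (0.13 / 9.5) * 100
   = 0.013684 * 100
   = 1.37 %

1.37 %


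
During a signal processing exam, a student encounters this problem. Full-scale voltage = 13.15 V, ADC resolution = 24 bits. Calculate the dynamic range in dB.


Dynamic range from full-scale to LSB:
V_min = V_max / 2^bits = 13.15 / 2^24
DR = 20 * log10(V_max / V_min)
   = 20 * log10(2^24)
   = 20 * 24 * log10(2)
   = 144.49 dB

144.49 dB


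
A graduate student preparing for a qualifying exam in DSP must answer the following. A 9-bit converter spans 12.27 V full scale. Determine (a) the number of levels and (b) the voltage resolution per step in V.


Step 1 — number of quantization levels:
L = 2^N = 2^9 = 512

Step 2 — LSB step size:
delta = Vfs / L
      = 12.27 / 512
      = 0.02396484 V

Levels = 512; step size = 0.02396484 V


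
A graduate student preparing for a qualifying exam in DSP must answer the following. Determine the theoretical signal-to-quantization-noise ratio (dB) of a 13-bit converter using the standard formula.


Theoretical SNR for a full-scale sinusoid:
SNR = 6.02 * N + 1.76
    = 6.02 * 13 + 1.76
    = 78.26 + 1.76
    = 80.02 dB

80.02 dB


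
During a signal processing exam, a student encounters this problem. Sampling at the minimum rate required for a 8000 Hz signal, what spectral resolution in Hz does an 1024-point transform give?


Step 1 — Nyquist sampling rate:
fs = 2 * fmax = 2 * 8000 = 16000 Hz

Step 2 — DFT bin spacing:
df = fs / N = 16000 / 1024 = 15.625 Hz

15.625 Hz


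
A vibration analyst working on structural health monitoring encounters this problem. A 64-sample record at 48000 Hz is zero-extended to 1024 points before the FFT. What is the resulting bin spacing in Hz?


Frequency resolution after zero-padding:
N_padded = 64 * 16 = 1024
df = fs / N_padded
   = 48000 / 1024
   = 46.875 Hz

46.875 Hz


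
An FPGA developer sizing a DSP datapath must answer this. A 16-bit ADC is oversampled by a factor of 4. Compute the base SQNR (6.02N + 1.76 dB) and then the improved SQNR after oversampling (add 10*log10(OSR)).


Step 1 — baseline SQNR at Nyquist:
SQNR_base = 6.02*N + 1.76
          = 6.02*16 + 1.76
          = 98.08 dB

Step 2 — oversampling processing gain:
G = 10*log10(OSR) = 10*log10(4) = 6.02 dB

Step 3 — total:
SQNR_total = 98.08 + 6.02 = 104.1 dB

Base SQNR = 98.08 dB; oversampled SQNR = 104.1 dB


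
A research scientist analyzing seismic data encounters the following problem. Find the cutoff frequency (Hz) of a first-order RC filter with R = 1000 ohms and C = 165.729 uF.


Cutoff frequency of a first-order RC filter:
fc = 1 / (2 * pi * R * C)
C = 165.729 uF = 0.000165729 F
fc = 1 / (2 * pi * 1000 * 0.000165729)
   = 1 / 1.0413060177736
   = 0.960332 Hz

0.960332 Hz


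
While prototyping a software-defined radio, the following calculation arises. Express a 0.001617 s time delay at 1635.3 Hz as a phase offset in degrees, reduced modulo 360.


Phase shift from frequency and time delay:
phi = 360 * f * t_delay
    = 360 * 1635.3 * 0.001617
    = 951.94 degrees
    mod 360 = 231.94 degrees

231.94 degrees


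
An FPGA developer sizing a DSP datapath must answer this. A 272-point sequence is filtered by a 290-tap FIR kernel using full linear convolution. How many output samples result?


Linear convolution output length:
L = N + M - 1
  = 272 + 290 - 1
  = 561 samples

561


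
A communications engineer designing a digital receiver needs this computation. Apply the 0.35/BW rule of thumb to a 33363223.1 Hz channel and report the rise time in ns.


Rise time from bandwidth relationship:
tr = 0.35 / BW
   = 0.35 / 33363223.1
   = 1.049059316e-08 s
   = 10.4906 ns

10.4906 ns


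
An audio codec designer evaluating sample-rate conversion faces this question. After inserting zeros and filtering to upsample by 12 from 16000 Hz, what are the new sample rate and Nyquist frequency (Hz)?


Step 1 — output sample rate after interpolation by L:
fs_out = L * fs_in = 12 * 16000 = 192000 Hz

Step 2 — Nyquist frequency of the output stream:
f_Nyq = fs_out / 2 = 192000 / 2 = 96000.0 Hz

fs_out = 192000 Hz; f_Nyquist = 96000.0 Hz


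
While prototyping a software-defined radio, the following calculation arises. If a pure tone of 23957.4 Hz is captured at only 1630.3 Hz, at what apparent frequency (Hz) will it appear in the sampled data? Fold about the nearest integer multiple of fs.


Compute the nearest integer multiple of fs to the signal:
n = round(23957.4 / 1630.3) = 15
f_alias = |23957.4 - 15 * 1630.3|
        = |23957.4 - 24454.5|
        = 497.1 Hz

497.1


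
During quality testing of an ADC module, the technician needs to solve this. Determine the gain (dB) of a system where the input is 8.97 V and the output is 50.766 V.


Voltage gain in dB:
G = 20 * log10(Vout / Vin)
  = 20 * log10(50.766 / 8.97)
  = 20 * log10(5.659532)
  = 20 * 0.752781
  = 15.06 dB

15.06 dB


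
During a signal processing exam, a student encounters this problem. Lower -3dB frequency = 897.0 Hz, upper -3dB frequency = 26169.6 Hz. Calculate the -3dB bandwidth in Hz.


Bandwidth is the difference of -3dB frequencies:
BW = f_high - f_low
   = 26169.6 - 897.0
   = 25272.6 Hz

25272.6 Hz


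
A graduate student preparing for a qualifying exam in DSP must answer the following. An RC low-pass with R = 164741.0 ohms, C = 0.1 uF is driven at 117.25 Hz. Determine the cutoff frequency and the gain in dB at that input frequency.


Step 1 — cutoff frequency:
fc = 1 / (2*pi*R*C)
C = 0.1 uF = 1e-07 F
fc = 1 / (2*pi*164741.0*1e-07)
   = 9.66092 Hz

Step 2 — magnitude at f = 117.25 Hz:
|H(f)| = 1 / sqrt(1 + (f/fc)^2)
f/fc = 117.25 / 9.66092 = 12.136525
|H| = 1 / sqrt(1 + 147.295239) = 0.0821176
|H|_dB = 20*log10(0.0821176) = -21.71 dB

fc = 9.66092 Hz; |H(117.25 Hz)| = -21.71 dB


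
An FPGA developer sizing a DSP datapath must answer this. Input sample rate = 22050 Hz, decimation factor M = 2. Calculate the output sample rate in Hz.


Decimation reduces the sample rate:
fs_out = fs_in / M
       = 22050 / 2
       = 11025.0 Hz

11025.0 Hz


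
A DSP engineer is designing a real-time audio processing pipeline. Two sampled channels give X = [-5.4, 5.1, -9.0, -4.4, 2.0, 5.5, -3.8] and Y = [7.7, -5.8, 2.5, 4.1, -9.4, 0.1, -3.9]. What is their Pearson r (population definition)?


Pearson correlation coefficient (population):
r = cov(X,Y) / (std(X) * std(Y))
Mean X = -1.4286, Mean Y = -0.6714
Cov(X,Y) = -17.406327
Std(X) = 5.20898, Std(Y) = 5.560245
r = -0.601

-0.601


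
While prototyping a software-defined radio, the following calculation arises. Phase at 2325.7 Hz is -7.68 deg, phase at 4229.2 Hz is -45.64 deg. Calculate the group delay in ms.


Group delay from phase difference:
tau = -d(phi)/d(omega)
d(phi) = -37.96 deg = -0.662527 rad
d(omega) = 2*pi*(4229.2 - 2325.7) = 11960.0432 rad/s
tau = -(-0.662527) / 11960.0432
    = 0.0554 ms

0.0554 ms


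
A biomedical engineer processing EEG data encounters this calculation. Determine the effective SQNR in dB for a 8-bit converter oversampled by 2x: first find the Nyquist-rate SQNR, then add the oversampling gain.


Step 1 — baseline SQNR at Nyquist:
SQNR_base = 6.02*N + 1.76
          = 6.02*8 + 1.76
          = 49.92 dB

Step 2 — oversampling processing gain:
G = 10*log10(OSR) = 10*log10(2) = 3.01 dB

Step 3 — total:
SQNR_total = 49.92 + 3.01 = 52.93 dB

Base SQNR = 49.92 dB; oversampled SQNR = 52.93 dB


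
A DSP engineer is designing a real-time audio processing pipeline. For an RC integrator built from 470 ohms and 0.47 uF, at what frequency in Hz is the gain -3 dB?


Cutoff frequency of a first-order RC filter:
fc = 1 / (2 * pi * R * C)
C = 0.47 uF = 4.7e-07 F
fc = 1 / (2 * pi * 470 * 4.7e-07)
   = 1 / 0.001387955634356
   = 720.484124 Hz

720.484124 Hz
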